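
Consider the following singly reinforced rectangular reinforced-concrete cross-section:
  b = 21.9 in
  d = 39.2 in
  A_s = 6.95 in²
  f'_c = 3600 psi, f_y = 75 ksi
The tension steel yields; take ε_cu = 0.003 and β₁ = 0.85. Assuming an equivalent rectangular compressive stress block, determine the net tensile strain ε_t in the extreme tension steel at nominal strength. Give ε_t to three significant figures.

a = A_s f_y/(0.85 f'_c b) = 7.778 in.
β₁ = 0.85, so c = a/β₁ = 7.778/0.85 = 9.151 in.
From the linear strain diagram with ε_cu = 0.003: ε_t = 0.003 (d − c)/c = 0.003 × (39.2 − 9.151)/9.151 = 0.00985.
Since ε_t ≥ 0.005, the section is tension-controlled.

ε_t ≈ 0.00985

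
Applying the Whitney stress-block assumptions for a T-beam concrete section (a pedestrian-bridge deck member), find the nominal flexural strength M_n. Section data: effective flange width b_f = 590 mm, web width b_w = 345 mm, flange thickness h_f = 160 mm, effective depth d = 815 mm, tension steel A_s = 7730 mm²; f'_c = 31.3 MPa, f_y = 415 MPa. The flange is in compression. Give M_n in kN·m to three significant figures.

Tension: T = A_s f_y = 7730 × 415 = 3207950 N.
Try a within the flange: a = T/(0.85 f'_c b_f) = 3207950/(0.85 × 31.3 × 590) = 204.37 mm.
a = 204.37 > h_f = 160 mm: the block extends into the web. Split into flange-overhang and web parts.
C_f = 0.85 f'_c (b_f − b_w) h_f = 0.85 × 31.3 × (590 − 345) × 160 = 1042916 N.
Remaining web compression depth: a_w = (T − C_f)/(0.85 f'_c b_w) = (3207950 − 1042916)/(0.85 × 31.3 × 345) = 235.88 mm.
M_n = C_f(d − h_f/2) + (T − C_f)(d − a_w/2) = 1042916 × (815 − 80) + 2165034 × (815 − 117.94) = 766.54 + 1509.16 = 2275.70 × 10⁶ N·mm.
M_n = 2275.70 kN·m.

M_n ≈ 2280 kN·m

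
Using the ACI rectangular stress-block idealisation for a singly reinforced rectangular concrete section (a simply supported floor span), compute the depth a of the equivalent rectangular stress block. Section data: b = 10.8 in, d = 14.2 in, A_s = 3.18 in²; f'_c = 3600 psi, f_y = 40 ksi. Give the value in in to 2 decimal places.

T = A_s f_y = 3.18 × 40 = 127.2 kips.
a = T/(0.85 f'_c b) = 127.2/(0.85 × 3.6 × 10.8) = 3.85 in.

a ≈ 3.85 in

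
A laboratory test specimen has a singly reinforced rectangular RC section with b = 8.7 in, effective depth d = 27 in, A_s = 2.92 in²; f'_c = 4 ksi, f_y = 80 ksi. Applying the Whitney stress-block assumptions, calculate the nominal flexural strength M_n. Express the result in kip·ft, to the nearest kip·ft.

T = A_s f_y = 2.92 × 80 = 233.6 kips.
a = T/(0.85 f'_c b) = 233.6/(0.85 × 4 × 8.7) = 7.897 in.
M_n = T(d − a/2) = 233.6 × (27 − 3.9485) = 5384.8 kip·in = 5384.8/12 = 448.73 kip·ft.

M_n ≈ 449 kip·ft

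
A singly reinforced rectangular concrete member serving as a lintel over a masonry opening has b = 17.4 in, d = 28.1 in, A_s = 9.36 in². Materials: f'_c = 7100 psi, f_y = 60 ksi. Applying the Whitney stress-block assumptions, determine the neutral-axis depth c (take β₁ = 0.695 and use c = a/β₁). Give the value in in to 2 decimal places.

T = A_s f_y = 9.36 × 60 = 561.6 kips.
a = T/(0.85 f'_c b) = 561.6/(0.85 × 7.1 × 17.4) = 5.3481 in.
With β₁ = 0.695, c = a/β₁ = 5.3481/0.695 = 7.70 in.

c ≈ 7.70 in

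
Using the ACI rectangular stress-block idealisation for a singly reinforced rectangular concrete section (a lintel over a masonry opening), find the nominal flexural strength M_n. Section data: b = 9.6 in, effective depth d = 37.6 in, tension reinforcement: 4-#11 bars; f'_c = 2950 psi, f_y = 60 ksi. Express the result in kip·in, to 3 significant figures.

A_s = 4 × 1.56 = 6.24 in².
T = A_s f_y = 6.24 × 60 = 374.4 kips.
a = T/(0.85 f'_c b) = 374.4/(0.85 × 2.95 × 9.6) = 15.553 in.
M_n = T(d − a/2) = 374.4 × (37.6 − 7.7765) = 11165.9 kip·in.

M_n ≈ 11200 kip·in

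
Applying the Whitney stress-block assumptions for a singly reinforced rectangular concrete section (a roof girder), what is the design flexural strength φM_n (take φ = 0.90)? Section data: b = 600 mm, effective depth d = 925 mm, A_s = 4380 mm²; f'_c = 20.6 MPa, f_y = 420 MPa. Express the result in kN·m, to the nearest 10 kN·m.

φM_n ≈ 1390 kN·m

T = A_s f_y = 4380 × 420 = 1839600 N = 1839.6 kN.
From C = T: a = T/(0.85 f'_c b) = 1839600/(0.85 × 20.6 × 600) = 175.10 mm.
M_n = T(d − a/2) = 1839.6 kN × (925 − 87.55) mm = 1540.57 kN·m.
φM_n = 0.90 × 1540.57 = 1386.51 kN·m.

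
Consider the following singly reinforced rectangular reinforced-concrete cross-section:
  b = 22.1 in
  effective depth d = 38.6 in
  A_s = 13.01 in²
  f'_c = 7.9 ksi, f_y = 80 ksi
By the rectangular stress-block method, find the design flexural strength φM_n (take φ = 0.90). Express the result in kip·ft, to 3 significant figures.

φM_n ≈ 2740 kip·ft

T = A_s f_y = 13.01 × 80 = 1040.8 kips.
a = T/(0.85 f'_c b) = 1040.8/(0.85 × 7.9 × 22.1) = 7.013 in.
M_n = T(d − a/2) = 1040.8 × (38.6 − 3.5065) = 36525.3 kip·in = 36525.3/12 = 3043.78 kip·ft.
φM_n = 0.90 × 3043.78 = 2739.40 kip·ft.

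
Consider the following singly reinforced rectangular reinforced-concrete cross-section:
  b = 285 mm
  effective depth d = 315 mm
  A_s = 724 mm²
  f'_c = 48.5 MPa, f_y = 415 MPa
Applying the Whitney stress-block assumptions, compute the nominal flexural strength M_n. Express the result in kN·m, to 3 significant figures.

T = A_s f_y = 724 × 415 = 300460 N = 300.46 kN.
From C = T: a = T/(0.85 f'_c b) = 300460/(0.85 × 48.5 × 285) = 25.57 mm.
M_n = T(d − a/2) = 300.46 kN × (315 − 12.785) mm = 90.80 kN·m.

M_n ≈ 90.8 kN·m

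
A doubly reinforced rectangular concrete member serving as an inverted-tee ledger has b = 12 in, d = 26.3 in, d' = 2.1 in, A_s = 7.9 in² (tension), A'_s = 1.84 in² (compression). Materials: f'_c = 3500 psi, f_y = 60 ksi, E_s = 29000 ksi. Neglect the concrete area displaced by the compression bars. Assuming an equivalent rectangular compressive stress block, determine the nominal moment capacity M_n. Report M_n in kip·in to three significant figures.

Assume both steels yield.
a = (A_s − A'_s) f_y/(0.85 f'_c b) = (7.9 − 1.84) × 60/(0.85 × 3.5 × 12) = 10.185 in.
c = a/β₁ = 10.185/0.85 = 11.982 in; ε'_s = 0.003(c − d')/c = 0.0025 ≥ ε_y = 0.0021, so the compression steel yields.
M_n = (A_s − A'_s) f_y (d − a/2) + A'_s f_y (d − d') = 363.6 × (26.3 − 5.0925) + 110.4 × (26.3 − 2.1) = 7711.0 + 2671.7 = 10382.7 kip·in.

M_n ≈ 10400 kip·in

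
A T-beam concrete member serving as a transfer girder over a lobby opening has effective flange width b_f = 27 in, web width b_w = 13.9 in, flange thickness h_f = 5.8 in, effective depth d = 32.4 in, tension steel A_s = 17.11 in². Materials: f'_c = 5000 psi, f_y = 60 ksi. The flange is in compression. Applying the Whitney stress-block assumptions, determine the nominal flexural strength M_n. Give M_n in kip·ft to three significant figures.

Tension: T = A_s f_y = 17.11 × 60 = 1026.6 kips.
Try a within the flange: a = T/(0.85 f'_c b_f) = 1026.6/(0.85 × 5 × 27) = 8.946 in.
a = 8.946 > h_f = 5.8 in: the block extends into the web. Split into flange-overhang and web parts.
C_f = 0.85 f'_c (b_f − b_w) h_f = 0.85 × 5 × (27 − 13.9) × 5.8 = 322.9 kips.
Remaining web compression depth: a_w = (T − C_f)/(0.85 f'_c b_w) = (1026.6 − 322.9)/(0.85 × 5 × 13.9) = 11.912 in.
M_n = C_f(d − h_f/2) + (T − C_f)(d − a_w/2) = 322.9 × (32.4 − 2.9) + 703.7 × (32.4 − 5.956) = 9525.6 + 18608.6 = 28134.2 kip·in.
M_n = 28134.2/12 = 2344.52 kip·ft.

M_n ≈ 2340 kip·ft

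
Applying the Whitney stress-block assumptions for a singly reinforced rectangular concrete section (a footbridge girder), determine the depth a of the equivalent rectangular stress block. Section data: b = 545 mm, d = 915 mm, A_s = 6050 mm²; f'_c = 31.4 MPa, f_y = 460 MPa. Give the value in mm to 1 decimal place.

T = A_s f_y = 6050 × 460 = 2783000 N = 2783 kN.
Setting C = 0.85 f'_c a b equal to T: a = 2783000/(0.85 × 31.4 × 545) = 191.3 mm.

a ≈ 191.3 mm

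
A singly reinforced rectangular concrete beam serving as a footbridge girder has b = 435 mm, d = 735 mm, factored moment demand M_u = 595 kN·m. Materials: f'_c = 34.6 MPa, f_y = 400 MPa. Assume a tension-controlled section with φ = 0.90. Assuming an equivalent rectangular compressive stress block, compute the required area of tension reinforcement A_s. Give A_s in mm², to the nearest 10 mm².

A_s ≈ 2370 mm²

M_n = M_u/φ = 595/0.90 = 661.111 kN·m.
With M_n = 0.85 f'_c a b (d − a/2), solve the quadratic for a:
a = d − √(d² − 2M_n/(0.85 f'_c b)) = 735 − √(735² − 2 × 661.111×10⁶/(0.85 × 34.6 × 435)) = 74.04 mm.
A_s = 0.85 f'_c a b / f_y = 0.85 × 34.6 × 74.04 × 435 / 400 = 2368.0 mm².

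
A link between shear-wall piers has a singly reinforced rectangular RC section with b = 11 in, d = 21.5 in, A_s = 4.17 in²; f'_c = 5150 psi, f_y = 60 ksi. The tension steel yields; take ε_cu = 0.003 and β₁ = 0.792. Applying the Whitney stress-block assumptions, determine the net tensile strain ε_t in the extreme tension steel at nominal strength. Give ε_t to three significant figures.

a = A_s f_y/(0.85 f'_c b) = 5.196 in.
β₁ = 0.792, so c = a/β₁ = 5.196/0.792 = 6.561 in.
From the linear strain diagram with ε_cu = 0.003: ε_t = 0.003 (d − c)/c = 0.003 × (21.5 − 6.561)/6.561 = 0.00683.
Since ε_t ≥ 0.005, the section is tension-controlled.

ε_t ≈ 0.00683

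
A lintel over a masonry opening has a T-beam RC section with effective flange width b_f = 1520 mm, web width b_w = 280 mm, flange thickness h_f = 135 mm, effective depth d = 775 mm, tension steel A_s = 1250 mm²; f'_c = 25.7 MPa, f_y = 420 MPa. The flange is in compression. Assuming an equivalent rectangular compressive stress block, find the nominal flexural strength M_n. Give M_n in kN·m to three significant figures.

M_n ≈ 403 kN·m

Tension: T = A_s f_y = 1250 × 420 = 525000 N.
Try a within the flange: a = T/(0.85 f'_c b_f) = 525000/(0.85 × 25.7 × 1520) = 15.81 mm.
Since a = 15.81 ≤ h_f = 135 mm, the stress block lies entirely in the flange; analyse as a rectangular beam of width b_f.
M_n = T(d − a/2) = 525000 × (775 − 7.905) = 402.72 × 10⁶ N·mm.
M_n = 402.72 kN·m.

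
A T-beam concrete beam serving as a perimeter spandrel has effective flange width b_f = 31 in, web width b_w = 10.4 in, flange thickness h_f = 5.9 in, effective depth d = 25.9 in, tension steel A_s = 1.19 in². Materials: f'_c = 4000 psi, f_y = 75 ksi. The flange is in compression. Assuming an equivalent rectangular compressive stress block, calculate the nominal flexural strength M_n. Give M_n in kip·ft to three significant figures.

M_n ≈ 189 kip·ft

Tension: T = A_s f_y = 1.19 × 75 = 89.25 kips.
Try a within the flange: a = T/(0.85 f'_c b_f) = 89.25/(0.85 × 4 × 31) = 0.847 in.
Since a = 0.847 ≤ h_f = 5.9 in, the stress block lies entirely in the flange; analyse as a rectangular beam of width b_f.
M_n = T(d − a/2) = 89.25 × (25.9 − 0.4235) = 2273.8 kip·in.
M_n = 2273.8/12 = 189.48 kip·ft.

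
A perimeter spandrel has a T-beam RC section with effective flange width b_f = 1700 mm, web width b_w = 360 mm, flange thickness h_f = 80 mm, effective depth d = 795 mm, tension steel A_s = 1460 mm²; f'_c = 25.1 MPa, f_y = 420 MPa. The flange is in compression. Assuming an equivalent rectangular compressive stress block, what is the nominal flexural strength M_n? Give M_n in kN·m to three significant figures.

Tension: T = A_s f_y = 1460 × 420 = 613200 N.
Try a within the flange: a = T/(0.85 f'_c b_f) = 613200/(0.85 × 25.1 × 1700) = 16.91 mm.
Since a = 16.91 ≤ h_f = 80 mm, the stress block lies entirely in the flange; analyse as a rectangular beam of width b_f.
M_n = T(d − a/2) = 613200 × (795 − 8.455) = 482.31 × 10⁶ N·mm.
M_n = 482.31 kN·m.

M_n ≈ 482 kN·m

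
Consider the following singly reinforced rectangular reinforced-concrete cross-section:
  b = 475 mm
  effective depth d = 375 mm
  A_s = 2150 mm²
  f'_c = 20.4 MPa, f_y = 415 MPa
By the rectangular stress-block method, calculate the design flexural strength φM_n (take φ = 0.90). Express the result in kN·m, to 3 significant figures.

T = A_s f_y = 2150 × 415 = 892250 N = 892.25 kN.
From C = T: a = T/(0.85 f'_c b) = 892250/(0.85 × 20.4 × 475) = 108.33 mm.
M_n = T(d − a/2) = 892.25 kN × (375 − 54.165) mm = 286.27 kN·m.
φM_n = 0.90 × 286.27 = 257.64 kN·m.

φM_n ≈ 258 kN·m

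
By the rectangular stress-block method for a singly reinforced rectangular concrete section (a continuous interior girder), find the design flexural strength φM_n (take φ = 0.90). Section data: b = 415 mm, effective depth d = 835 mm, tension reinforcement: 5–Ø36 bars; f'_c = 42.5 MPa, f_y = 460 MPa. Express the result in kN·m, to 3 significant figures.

A_s = 5 × 1018 = 5090 mm².
T = A_s f_y = 5090 × 460 = 2341400 N = 2341.4 kN.
From C = T: a = T/(0.85 f'_c b) = 2341400/(0.85 × 42.5 × 415) = 156.18 mm.
M_n = T(d − a/2) = 2341.4 kN × (835 − 78.09) mm = 1772.23 kN·m.
φM_n = 0.90 × 1772.23 = 1595.01 kN·m.

φM_n ≈ 1600 kN·m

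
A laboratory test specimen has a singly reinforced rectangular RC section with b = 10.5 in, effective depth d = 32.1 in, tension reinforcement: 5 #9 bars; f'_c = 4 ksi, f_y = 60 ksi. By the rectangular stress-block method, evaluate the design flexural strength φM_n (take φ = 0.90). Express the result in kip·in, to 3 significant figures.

A_s = 5 × 1 = 5 in².
T = A_s f_y = 5 × 60 = 300 kips.
a = T/(0.85 f'_c b) = 300/(0.85 × 4 × 10.5) = 8.403 in.
M_n = T(d − a/2) = 300 × (32.1 − 4.2015) = 8369.6 kip·in.
φM_n = 0.90 × 8369.6 = 7532.6 kip·in.

φM_n ≈ 7530 kip·in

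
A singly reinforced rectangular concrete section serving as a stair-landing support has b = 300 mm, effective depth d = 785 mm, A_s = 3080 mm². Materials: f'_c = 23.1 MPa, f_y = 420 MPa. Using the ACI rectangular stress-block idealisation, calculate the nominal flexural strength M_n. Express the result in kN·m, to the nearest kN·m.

T = A_s f_y = 3080 × 420 = 1293600 N = 1293.6 kN.
From C = T: a = T/(0.85 f'_c b) = 1293600/(0.85 × 23.1 × 300) = 219.61 mm.
M_n = T(d − a/2) = 1293.6 kN × (785 − 109.805) mm = 873.43 kN·m.

M_n ≈ 873 kN·m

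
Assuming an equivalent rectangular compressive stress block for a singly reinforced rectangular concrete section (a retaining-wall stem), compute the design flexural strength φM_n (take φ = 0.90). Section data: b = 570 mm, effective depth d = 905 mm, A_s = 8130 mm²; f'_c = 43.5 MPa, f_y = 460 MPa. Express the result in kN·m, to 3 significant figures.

φM_n ≈ 2750 kN·m

T = A_s f_y = 8130 × 460 = 3739800 N = 3739.8 kN.
From C = T: a = T/(0.85 f'_c b) = 3739800/(0.85 × 43.5 × 570) = 177.45 mm.
M_n = T(d − a/2) = 3739.8 kN × (905 − 88.725) mm = 3052.71 kN·m.
φM_n = 0.90 × 3052.71 = 2747.44 kN·m.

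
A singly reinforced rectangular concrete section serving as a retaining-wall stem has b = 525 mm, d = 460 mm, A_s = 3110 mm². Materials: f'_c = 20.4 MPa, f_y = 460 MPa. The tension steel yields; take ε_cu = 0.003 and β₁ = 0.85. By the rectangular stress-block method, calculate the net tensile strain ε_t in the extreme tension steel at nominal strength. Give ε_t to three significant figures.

ε_t ≈ 0.00446

a = A_s f_y/(0.85 f'_c b) = 157.15 mm.
β₁ = 0.85, so c = a/β₁ = 157.15/0.85 = 184.88 mm.
From the linear strain diagram with ε_cu = 0.003: ε_t = 0.003 (d − c)/c = 0.003 × (460 − 184.88)/184.88 = 0.00446.
ε_t is between 0.004 and 0.005 — transition zone.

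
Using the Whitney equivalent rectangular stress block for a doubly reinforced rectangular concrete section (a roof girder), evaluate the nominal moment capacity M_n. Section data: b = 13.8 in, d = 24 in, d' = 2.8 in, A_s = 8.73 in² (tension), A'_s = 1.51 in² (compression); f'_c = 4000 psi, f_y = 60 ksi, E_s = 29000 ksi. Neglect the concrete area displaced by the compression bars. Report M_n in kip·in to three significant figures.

Assume both steels yield.
a = (A_s − A'_s) f_y/(0.85 f'_c b) = (8.73 − 1.51) × 60/(0.85 × 4 × 13.8) = 9.233 in.
c = a/β₁ = 9.233/0.85 = 10.862 in; ε'_s = 0.003(c − d')/c = 0.0022 ≥ ε_y = 0.0021, so the compression steel yields.
M_n = (A_s − A'_s) f_y (d − a/2) + A'_s f_y (d − d') = 433.2 × (24 − 4.6165) + 90.6 × (24 − 2.8) = 8396.9 + 1920.7 = 10317.6 kip·in.

M_n ≈ 10300 kip·in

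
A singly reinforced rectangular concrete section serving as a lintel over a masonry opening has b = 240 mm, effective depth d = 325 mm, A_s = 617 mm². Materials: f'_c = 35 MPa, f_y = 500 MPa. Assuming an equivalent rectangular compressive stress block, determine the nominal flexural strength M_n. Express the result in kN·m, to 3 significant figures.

M_n ≈ 93.6 kN·m

T = A_s f_y = 617 × 500 = 308500 N = 308.5 kN.
From C = T: a = T/(0.85 f'_c b) = 308500/(0.85 × 35 × 240) = 43.21 mm.
M_n = T(d − a/2) = 308.5 kN × (325 − 21.605) mm = 93.60 kN·m.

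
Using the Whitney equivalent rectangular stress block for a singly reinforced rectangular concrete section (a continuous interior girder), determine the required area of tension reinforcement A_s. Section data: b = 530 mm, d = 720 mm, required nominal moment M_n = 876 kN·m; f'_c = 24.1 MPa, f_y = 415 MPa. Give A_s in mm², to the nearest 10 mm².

A_s ≈ 3200 mm²

With M_n = 0.85 f'_c a b (d − a/2), solve the quadratic for a:
a = d − √(d² − 2M_n/(0.85 f'_c b)) = 720 − √(720² − 2 × 876×10⁶/(0.85 × 24.1 × 530)) = 122.48 mm.
A_s = 0.85 f'_c a b / f_y = 0.85 × 24.1 × 122.48 × 530 / 415 = 3204.3 mm².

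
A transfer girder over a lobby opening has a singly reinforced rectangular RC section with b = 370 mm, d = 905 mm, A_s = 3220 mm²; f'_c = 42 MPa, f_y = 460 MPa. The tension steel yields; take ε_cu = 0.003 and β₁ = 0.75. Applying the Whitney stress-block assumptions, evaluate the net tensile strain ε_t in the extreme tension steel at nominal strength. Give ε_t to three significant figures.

ε_t ≈ 0.0152

a = A_s f_y/(0.85 f'_c b) = 112.14 mm.
β₁ = 0.75, so c = a/β₁ = 112.14/0.75 = 149.52 mm.
From the linear strain diagram with ε_cu = 0.003: ε_t = 0.003 (d − c)/c = 0.003 × (905 − 149.52)/149.52 = 0.0152.
Since ε_t ≥ 0.005, the section is tension-controlled.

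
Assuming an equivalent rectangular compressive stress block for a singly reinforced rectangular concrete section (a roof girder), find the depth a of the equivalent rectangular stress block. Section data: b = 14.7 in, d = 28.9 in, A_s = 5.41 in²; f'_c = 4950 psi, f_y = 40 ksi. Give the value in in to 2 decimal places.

T = A_s f_y = 5.41 × 40 = 216.4 kips.
a = T/(0.85 f'_c b) = 216.4/(0.85 × 4.95 × 14.7) = 3.50 in.

a ≈ 3.50 in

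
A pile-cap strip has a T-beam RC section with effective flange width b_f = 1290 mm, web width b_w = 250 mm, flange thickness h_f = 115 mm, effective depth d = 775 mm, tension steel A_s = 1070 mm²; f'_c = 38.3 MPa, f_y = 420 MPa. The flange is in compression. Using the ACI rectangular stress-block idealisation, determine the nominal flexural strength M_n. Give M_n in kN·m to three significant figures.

M_n ≈ 346 kN·m

Tension: T = A_s f_y = 1070 × 420 = 449400 N.
Try a within the flange: a = T/(0.85 f'_c b_f) = 449400/(0.85 × 38.3 × 1290) = 10.70 mm.
Since a = 10.70 ≤ h_f = 115 mm, the stress block lies entirely in the flange; analyse as a rectangular beam of width b_f.
M_n = T(d − a/2) = 449400 × (775 − 5.35) = 345.88 × 10⁶ N·mm.
M_n = 345.88 kN·m.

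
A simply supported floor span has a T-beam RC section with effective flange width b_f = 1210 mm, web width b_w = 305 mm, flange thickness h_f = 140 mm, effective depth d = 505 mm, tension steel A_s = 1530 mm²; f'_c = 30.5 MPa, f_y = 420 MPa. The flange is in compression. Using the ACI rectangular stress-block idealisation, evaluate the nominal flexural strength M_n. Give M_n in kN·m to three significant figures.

Tension: T = A_s f_y = 1530 × 420 = 642600 N.
Try a within the flange: a = T/(0.85 f'_c b_f) = 642600/(0.85 × 30.5 × 1210) = 20.49 mm.
Since a = 20.49 ≤ h_f = 140 mm, the stress block lies entirely in the flange; analyse as a rectangular beam of width b_f.
M_n = T(d − a/2) = 642600 × (505 − 10.245) = 317.93 × 10⁶ N·mm.
M_n = 317.93 kN·m.

M_n ≈ 318 kN·m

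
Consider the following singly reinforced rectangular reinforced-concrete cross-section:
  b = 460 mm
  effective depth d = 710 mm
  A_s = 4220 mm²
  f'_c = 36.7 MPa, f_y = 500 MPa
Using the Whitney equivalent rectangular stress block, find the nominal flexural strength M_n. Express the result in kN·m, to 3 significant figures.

T = A_s f_y = 4220 × 500 = 2110000 N = 2110 kN.
From C = T: a = T/(0.85 f'_c b) = 2110000/(0.85 × 36.7 × 460) = 147.04 mm.
M_n = T(d − a/2) = 2110 kN × (710 − 73.52) mm = 1342.97 kN·m.

M_n ≈ 1340 kN·m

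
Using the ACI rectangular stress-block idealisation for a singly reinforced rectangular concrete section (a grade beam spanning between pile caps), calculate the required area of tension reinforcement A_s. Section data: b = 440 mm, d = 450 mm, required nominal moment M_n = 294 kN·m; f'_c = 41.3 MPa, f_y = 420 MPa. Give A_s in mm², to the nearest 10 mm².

With M_n = 0.85 f'_c a b (d − a/2), solve the quadratic for a:
a = d − √(d² − 2M_n/(0.85 f'_c b)) = 450 − √(450² − 2 × 294×10⁶/(0.85 × 41.3 × 440)) = 44.50 mm.
A_s = 0.85 f'_c a b / f_y = 0.85 × 41.3 × 44.50 × 440 / 420 = 1636.6 mm².

A_s ≈ 1640 mm²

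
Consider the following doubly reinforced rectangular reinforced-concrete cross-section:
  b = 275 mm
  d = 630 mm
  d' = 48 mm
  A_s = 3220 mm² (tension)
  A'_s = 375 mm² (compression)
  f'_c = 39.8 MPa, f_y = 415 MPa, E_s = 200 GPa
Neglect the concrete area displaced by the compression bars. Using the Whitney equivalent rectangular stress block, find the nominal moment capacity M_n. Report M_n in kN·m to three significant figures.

Assume both tension and compression steel yield.
Net tension couple steel: A_s − A'_s = 2845 mm².
a = (A_s − A'_s) f_y / (0.85 f'_c b) = 1180675/(0.85 × 39.8 × 275) = 126.91 mm.
c = a/β₁ = 126.91/0.766 = 165.68 mm; ε'_s = 0.003(c − d')/c = 0.0021 ≥ f_y/E_s = 0.0021, so compression steel does yield.
M_n = (A_s − A'_s) f_y (d − a/2) + A'_s f_y (d − d') = [1180675 × (630 − 63.455) + 155625 × (630 − 48)] × 10⁻⁶ = 668.91 + 90.57 = 759.48 kN·m.

M_n ≈ 759 kN·m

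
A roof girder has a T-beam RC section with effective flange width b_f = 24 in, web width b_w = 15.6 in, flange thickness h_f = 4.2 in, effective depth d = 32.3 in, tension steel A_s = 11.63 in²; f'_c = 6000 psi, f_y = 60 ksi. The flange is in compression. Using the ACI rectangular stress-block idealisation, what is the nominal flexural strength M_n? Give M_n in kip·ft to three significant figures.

Tension: T = A_s f_y = 11.63 × 60 = 697.8 kips.
Try a within the flange: a = T/(0.85 f'_c b_f) = 697.8/(0.85 × 6 × 24) = 5.701 in.
a = 5.701 > h_f = 4.2 in: the block extends into the web. Split into flange-overhang and web parts.
C_f = 0.85 f'_c (b_f − b_w) h_f = 0.85 × 6 × (24 − 15.6) × 4.2 = 179.9 kips.
Remaining web compression depth: a_w = (T − C_f)/(0.85 f'_c b_w) = (697.8 − 179.9)/(0.85 × 6 × 15.6) = 6.510 in.
M_n = C_f(d − h_f/2) + (T − C_f)(d − a_w/2) = 179.9 × (32.3 − 2.1) + 517.9 × (32.3 − 3.255) = 5433.0 + 15042.4 = 20475.4 kip·in.
M_n = 20475.4/12 = 1706.28 kip·ft.

M_n ≈ 1710 kip·ft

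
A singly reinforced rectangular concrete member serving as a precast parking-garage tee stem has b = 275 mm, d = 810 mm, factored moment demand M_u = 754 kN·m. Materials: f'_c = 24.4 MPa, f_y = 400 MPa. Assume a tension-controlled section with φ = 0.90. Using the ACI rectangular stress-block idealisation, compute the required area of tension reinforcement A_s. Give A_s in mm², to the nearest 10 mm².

A_s ≈ 2970 mm²

M_n = M_u/φ = 754/0.90 = 837.778 kN·m.
With M_n = 0.85 f'_c a b (d − a/2), solve the quadratic for a:
a = d − √(d² − 2M_n/(0.85 f'_c b)) = 810 − √(810² − 2 × 837.778×10⁶/(0.85 × 24.4 × 275)) = 208.07 mm.
A_s = 0.85 f'_c a b / f_y = 0.85 × 24.4 × 208.07 × 275 / 400 = 2966.8 mm².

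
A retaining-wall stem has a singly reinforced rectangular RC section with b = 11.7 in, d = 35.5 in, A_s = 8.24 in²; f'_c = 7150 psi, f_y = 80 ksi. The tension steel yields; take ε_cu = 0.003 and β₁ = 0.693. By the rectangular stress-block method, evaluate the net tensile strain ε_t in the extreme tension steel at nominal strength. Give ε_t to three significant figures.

ε_t ≈ 0.00496

a = A_s f_y/(0.85 f'_c b) = 9.271 in.
β₁ = 0.693, so c = a/β₁ = 9.271/0.693 = 13.378 in.
From the linear strain diagram with ε_cu = 0.003: ε_t = 0.003 (d − c)/c = 0.003 × (35.5 − 13.378)/13.378 = 0.00496.
ε_t is between 0.004 and 0.005 — transition zone.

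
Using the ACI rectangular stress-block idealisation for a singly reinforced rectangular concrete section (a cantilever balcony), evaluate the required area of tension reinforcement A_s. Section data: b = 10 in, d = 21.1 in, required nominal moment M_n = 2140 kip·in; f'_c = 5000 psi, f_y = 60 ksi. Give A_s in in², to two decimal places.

A_s ≈ 1.80 in²

From M_n = 0.85 f'_c a b (d − a/2):
a = d − √(d² − 2M_n/(0.85 f'_c b)) = 21.1 − √(21.1² − 2 × 2140/(0.85 × 5 × 10)) = 2.539 in.
A_s = 0.85 f'_c a b / f_y = 0.85 × 5 × 2.539 × 10 / 60 = 1.798 in².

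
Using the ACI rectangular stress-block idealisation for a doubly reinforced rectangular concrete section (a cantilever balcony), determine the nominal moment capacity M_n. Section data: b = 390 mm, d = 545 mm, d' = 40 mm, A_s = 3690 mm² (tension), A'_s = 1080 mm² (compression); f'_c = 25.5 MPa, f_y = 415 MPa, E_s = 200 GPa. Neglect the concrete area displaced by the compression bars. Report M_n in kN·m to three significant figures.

M_n ≈ 747 kN·m

Assume both tension and compression steel yield.
Net tension couple steel: A_s − A'_s = 2610 mm².
a = (A_s − A'_s) f_y / (0.85 f'_c b) = 1083150/(0.85 × 25.5 × 390) = 128.13 mm.
c = a/β₁ = 128.13/0.85 = 150.74 mm; ε'_s = 0.003(c − d')/c = 0.0022 ≥ f_y/E_s = 0.0021, so compression steel does yield.
M_n = (A_s − A'_s) f_y (d − a/2) + A'_s f_y (d − d') = [1083150 × (545 − 64.065) + 448200 × (545 − 40)] × 10⁻⁶ = 520.92 + 226.34 = 747.26 kN·m.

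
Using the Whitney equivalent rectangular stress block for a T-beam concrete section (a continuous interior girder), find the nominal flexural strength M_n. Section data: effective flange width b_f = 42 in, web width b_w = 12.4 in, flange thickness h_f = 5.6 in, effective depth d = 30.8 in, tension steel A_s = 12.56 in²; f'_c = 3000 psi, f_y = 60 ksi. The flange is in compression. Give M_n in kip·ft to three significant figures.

M_n ≈ 1690 kip·ft

Tension: T = A_s f_y = 12.56 × 60 = 753.6 kips.
Try a within the flange: a = T/(0.85 f'_c b_f) = 753.6/(0.85 × 3 × 42) = 7.036 in.
a = 7.036 > h_f = 5.6 in: the block extends into the web. Split into flange-overhang and web parts.
C_f = 0.85 f'_c (b_f − b_w) h_f = 0.85 × 3 × (42 − 12.4) × 5.6 = 422.7 kips.
Remaining web compression depth: a_w = (T − C_f)/(0.85 f'_c b_w) = (753.6 − 422.7)/(0.85 × 3 × 12.4) = 10.465 in.
M_n = C_f(d − h_f/2) + (T − C_f)(d − a_w/2) = 422.7 × (30.8 − 2.8) + 330.9 × (30.8 − 5.2325) = 11835.6 + 8460.3 = 20295.9 kip·in.
M_n = 20295.9/12 = 1691.33 kip·ft.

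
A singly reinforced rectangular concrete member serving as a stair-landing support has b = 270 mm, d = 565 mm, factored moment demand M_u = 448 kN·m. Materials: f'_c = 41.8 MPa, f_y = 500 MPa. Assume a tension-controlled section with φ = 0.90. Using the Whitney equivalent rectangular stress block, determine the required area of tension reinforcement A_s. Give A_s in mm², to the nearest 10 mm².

M_n = M_u/φ = 448/0.90 = 497.778 kN·m.
With M_n = 0.85 f'_c a b (d − a/2), solve the quadratic for a:
a = d − √(d² − 2M_n/(0.85 f'_c b)) = 565 − √(565² − 2 × 497.778×10⁶/(0.85 × 41.8 × 270)) = 100.84 mm.
A_s = 0.85 f'_c a b / f_y = 0.85 × 41.8 × 100.84 × 270 / 500 = 1934.7 mm².

A_s ≈ 1930 mm²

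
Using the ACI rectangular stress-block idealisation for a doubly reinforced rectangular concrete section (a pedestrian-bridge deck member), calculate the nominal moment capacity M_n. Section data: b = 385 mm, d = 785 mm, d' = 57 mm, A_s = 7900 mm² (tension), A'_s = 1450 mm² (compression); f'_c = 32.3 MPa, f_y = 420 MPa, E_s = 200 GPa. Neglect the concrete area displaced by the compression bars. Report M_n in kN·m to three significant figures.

M_n ≈ 2220 kN·m

Assume both tension and compression steel yield.
Net tension couple steel: A_s − A'_s = 6450 mm².
a = (A_s − A'_s) f_y / (0.85 f'_c b) = 2709000/(0.85 × 32.3 × 385) = 256.29 mm.
c = a/β₁ = 256.29/0.819 = 312.93 mm; ε'_s = 0.003(c − d')/c = 0.0025 ≥ f_y/E_s = 0.0021, so compression steel does yield.
M_n = (A_s − A'_s) f_y (d − a/2) + A'_s f_y (d − d') = [2709000 × (785 − 128.145) + 609000 × (785 − 57)] × 10⁻⁶ = 1779.42 + 443.35 = 2222.77 kN·m.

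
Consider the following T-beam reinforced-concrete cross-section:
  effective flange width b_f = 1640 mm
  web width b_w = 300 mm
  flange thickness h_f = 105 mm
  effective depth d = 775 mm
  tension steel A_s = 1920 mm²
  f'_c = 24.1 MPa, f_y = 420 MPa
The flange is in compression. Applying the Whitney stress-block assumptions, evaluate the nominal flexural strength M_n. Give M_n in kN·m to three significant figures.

Tension: T = A_s f_y = 1920 × 420 = 806400 N.
Try a within the flange: a = T/(0.85 f'_c b_f) = 806400/(0.85 × 24.1 × 1640) = 24.00 mm.
Since a = 24.00 ≤ h_f = 105 mm, the stress block lies entirely in the flange; analyse as a rectangular beam of width b_f.
M_n = T(d − a/2) = 806400 × (775 − 12) = 615.28 × 10⁶ N·mm.
M_n = 615.28 kN·m.

M_n ≈ 615 kN·m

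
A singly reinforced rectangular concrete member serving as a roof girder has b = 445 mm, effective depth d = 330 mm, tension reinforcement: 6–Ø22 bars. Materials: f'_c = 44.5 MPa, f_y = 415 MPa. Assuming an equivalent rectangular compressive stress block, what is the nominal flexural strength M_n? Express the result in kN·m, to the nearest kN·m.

M_n ≈ 286 kN·m

A_s = 6 × 380 = 2280 mm².
T = A_s f_y = 2280 × 415 = 946200 N = 946.2 kN.
From C = T: a = T/(0.85 f'_c b) = 946200/(0.85 × 44.5 × 445) = 56.21 mm.
M_n = T(d − a/2) = 946.2 kN × (330 − 28.105) mm = 285.65 kN·m.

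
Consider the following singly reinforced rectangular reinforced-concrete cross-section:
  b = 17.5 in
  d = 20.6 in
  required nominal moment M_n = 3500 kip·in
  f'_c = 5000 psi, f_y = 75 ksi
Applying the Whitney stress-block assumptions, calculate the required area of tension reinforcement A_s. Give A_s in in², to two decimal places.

From M_n = 0.85 f'_c a b (d − a/2):
a = d − √(d² − 2M_n/(0.85 f'_c b)) = 20.6 − √(20.6² − 2 × 3500/(0.85 × 5 × 17.5)) = 2.427 in.
A_s = 0.85 f'_c a b / f_y = 0.85 × 5 × 2.427 × 17.5 / 75 = 2.407 in².

A_s ≈ 2.41 in²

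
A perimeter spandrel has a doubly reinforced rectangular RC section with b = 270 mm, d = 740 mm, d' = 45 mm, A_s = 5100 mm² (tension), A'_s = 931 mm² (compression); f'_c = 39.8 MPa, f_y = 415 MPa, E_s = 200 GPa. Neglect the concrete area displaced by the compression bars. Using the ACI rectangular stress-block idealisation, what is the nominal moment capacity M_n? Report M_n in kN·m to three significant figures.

Assume both tension and compression steel yield.
Net tension couple steel: A_s − A'_s = 4169 mm².
a = (A_s − A'_s) f_y / (0.85 f'_c b) = 1730135/(0.85 × 39.8 × 270) = 189.41 mm.
c = a/β₁ = 189.41/0.766 = 247.27 mm; ε'_s = 0.003(c − d')/c = 0.0025 ≥ f_y/E_s = 0.0021, so compression steel does yield.
M_n = (A_s − A'_s) f_y (d − a/2) + A'_s f_y (d − d') = [1730135 × (740 − 94.705) + 386365 × (740 − 45)] × 10⁻⁶ = 1116.45 + 268.52 = 1384.97 kN·m.

M_n ≈ 1380 kN·m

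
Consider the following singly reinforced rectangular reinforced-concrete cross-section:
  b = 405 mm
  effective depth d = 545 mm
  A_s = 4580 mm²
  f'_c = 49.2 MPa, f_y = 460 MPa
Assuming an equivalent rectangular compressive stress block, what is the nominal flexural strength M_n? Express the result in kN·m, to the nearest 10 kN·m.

T = A_s f_y = 4580 × 460 = 2106800 N = 2106.8 kN.
From C = T: a = T/(0.85 f'_c b) = 2106800/(0.85 × 49.2 × 405) = 124.39 mm.
M_n = T(d − a/2) = 2106.8 kN × (545 − 62.195) mm = 1017.17 kN·m.

M_n ≈ 1020 kN·m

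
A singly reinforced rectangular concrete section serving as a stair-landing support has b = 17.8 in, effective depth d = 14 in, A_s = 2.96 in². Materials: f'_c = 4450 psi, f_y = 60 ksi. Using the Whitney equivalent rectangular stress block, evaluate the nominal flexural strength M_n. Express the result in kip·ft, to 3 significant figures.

M_n ≈ 188 kip·ft

T = A_s f_y = 2.96 × 60 = 177.6 kips.
a = T/(0.85 f'_c b) = 177.6/(0.85 × 4.45 × 17.8) = 2.638 in.
M_n = T(d − a/2) = 177.6 × (14 − 1.319) = 2252.1 kip·in = 2252.1/12 = 187.68 kip·ft.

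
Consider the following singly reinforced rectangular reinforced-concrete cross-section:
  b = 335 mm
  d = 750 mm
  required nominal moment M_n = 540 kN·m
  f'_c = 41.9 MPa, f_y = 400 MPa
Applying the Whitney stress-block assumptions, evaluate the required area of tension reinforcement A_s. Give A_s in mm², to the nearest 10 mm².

With M_n = 0.85 f'_c a b (d − a/2), solve the quadratic for a:
a = d − √(d² − 2M_n/(0.85 f'_c b)) = 750 − √(750² − 2 × 540×10⁶/(0.85 × 41.9 × 335)) = 62.99 mm.
A_s = 0.85 f'_c a b / f_y = 0.85 × 41.9 × 62.99 × 335 / 400 = 1878.8 mm².

A_s ≈ 1880 mm²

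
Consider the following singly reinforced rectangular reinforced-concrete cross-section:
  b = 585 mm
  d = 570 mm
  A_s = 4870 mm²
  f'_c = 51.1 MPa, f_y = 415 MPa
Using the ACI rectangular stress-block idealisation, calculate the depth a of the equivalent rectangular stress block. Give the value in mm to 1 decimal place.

a ≈ 79.5 mm

T = A_s f_y = 4870 × 415 = 2021050 N = 2021.05 kN.
Setting C = 0.85 f'_c a b equal to T: a = 2021050/(0.85 × 51.1 × 585) = 79.5 mm.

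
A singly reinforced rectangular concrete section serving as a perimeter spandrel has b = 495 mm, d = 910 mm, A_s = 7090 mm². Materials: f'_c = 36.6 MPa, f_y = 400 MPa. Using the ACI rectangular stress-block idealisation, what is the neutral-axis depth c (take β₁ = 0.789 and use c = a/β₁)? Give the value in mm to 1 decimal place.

c ≈ 233.4 mm

T = A_s f_y = 7090 × 400 = 2836000 N = 2836 kN.
Setting C = 0.85 f'_c a b equal to T: a = 2836000/(0.85 × 36.6 × 495) = 184.162 mm.
With β₁ = 0.789, c = a/β₁ = 184.162/0.789 = 233.4 mm.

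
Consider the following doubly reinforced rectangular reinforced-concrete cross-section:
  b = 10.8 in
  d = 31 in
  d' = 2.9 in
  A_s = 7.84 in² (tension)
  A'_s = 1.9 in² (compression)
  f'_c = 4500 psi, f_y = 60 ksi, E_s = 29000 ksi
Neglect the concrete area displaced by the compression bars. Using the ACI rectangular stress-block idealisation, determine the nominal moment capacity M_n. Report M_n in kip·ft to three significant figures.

Assume both steels yield.
a = (A_s − A'_s) f_y/(0.85 f'_c b) = (7.84 − 1.9) × 60/(0.85 × 4.5 × 10.8) = 8.627 in.
c = a/β₁ = 8.627/0.825 = 10.457 in; ε'_s = 0.003(c − d')/c = 0.0022 ≥ ε_y = 0.0021, so the compression steel yields.
M_n = (A_s − A'_s) f_y (d − a/2) + A'_s f_y (d − d') = 356.4 × (31 − 4.3135) + 114 × (31 − 2.9) = 9511.1 + 3203.4 = 12714.5 kip·in = 12714.5/12 = 1059.54 kip·ft.

M_n ≈ 1060 kip·ft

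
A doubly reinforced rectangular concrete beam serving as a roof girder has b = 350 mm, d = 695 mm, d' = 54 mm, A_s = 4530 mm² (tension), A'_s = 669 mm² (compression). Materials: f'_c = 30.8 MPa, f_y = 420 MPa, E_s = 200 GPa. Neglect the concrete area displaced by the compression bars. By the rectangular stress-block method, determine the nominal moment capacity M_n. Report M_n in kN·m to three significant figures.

M_n ≈ 1160 kN·m

Assume both tension and compression steel yield.
Net tension couple steel: A_s − A'_s = 3861 mm².
a = (A_s − A'_s) f_y / (0.85 f'_c b) = 1621620/(0.85 × 30.8 × 350) = 176.97 mm.
c = a/β₁ = 176.97/0.83 = 213.22 mm; ε'_s = 0.003(c − d')/c = 0.0022 ≥ f_y/E_s = 0.0021, so compression steel does yield.
M_n = (A_s − A'_s) f_y (d − a/2) + A'_s f_y (d − d') = [1621620 × (695 − 88.485) + 280980 × (695 − 54)] × 10⁻⁶ = 983.54 + 180.11 = 1163.65 kN·m.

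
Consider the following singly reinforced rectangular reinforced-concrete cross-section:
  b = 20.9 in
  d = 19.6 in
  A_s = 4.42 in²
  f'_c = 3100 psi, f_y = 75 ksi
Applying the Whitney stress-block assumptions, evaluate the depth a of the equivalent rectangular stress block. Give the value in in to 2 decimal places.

T = A_s f_y = 4.42 × 75 = 331.5 kips.
a = T/(0.85 f'_c b) = 331.5/(0.85 × 3.1 × 20.9) = 6.02 in.

a ≈ 6.02 in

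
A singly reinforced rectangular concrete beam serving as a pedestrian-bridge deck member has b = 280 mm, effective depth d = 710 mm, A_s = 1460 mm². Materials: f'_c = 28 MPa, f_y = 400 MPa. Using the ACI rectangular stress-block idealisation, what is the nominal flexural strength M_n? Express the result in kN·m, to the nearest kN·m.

M_n ≈ 389 kN·m

T = A_s f_y = 1460 × 400 = 584000 N = 584 kN.
From C = T: a = T/(0.85 f'_c b) = 584000/(0.85 × 28 × 280) = 87.64 mm.
M_n = T(d − a/2) = 584 kN × (710 − 43.82) mm = 389.05 kN·m.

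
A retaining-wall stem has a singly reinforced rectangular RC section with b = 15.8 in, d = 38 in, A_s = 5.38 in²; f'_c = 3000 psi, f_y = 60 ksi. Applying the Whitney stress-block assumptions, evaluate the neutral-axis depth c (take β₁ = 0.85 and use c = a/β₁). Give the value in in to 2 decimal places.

T = A_s f_y = 5.38 × 60 = 322.8 kips.
a = T/(0.85 f'_c b) = 322.8/(0.85 × 3 × 15.8) = 8.0119 in.
With β₁ = 0.85, c = a/β₁ = 8.0119/0.85 = 9.43 in.

c ≈ 9.43 in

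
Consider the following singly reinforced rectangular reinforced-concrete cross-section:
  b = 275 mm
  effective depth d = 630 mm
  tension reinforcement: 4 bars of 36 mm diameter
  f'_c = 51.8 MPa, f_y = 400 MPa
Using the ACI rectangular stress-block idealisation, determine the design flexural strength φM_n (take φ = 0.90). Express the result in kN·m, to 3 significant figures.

φM_n ≈ 825 kN·m

A_s = 4 × 1018 = 4072 mm².
T = A_s f_y = 4072 × 400 = 1628800 N = 1628.8 kN.
From C = T: a = T/(0.85 f'_c b) = 1628800/(0.85 × 51.8 × 275) = 134.52 mm.
M_n = T(d − a/2) = 1628.8 kN × (630 − 67.26) mm = 916.59 kN·m.
φM_n = 0.90 × 916.59 = 824.93 kN·m.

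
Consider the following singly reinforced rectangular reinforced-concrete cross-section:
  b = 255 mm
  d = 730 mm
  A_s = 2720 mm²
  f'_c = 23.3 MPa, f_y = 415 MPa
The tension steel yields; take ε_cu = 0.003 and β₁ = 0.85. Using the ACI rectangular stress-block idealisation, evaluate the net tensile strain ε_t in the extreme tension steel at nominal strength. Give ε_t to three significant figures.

a = A_s f_y/(0.85 f'_c b) = 223.51 mm.
β₁ = 0.85, so c = a/β₁ = 223.51/0.85 = 262.95 mm.
From the linear strain diagram with ε_cu = 0.003: ε_t = 0.003 (d − c)/c = 0.003 × (730 − 262.95)/262.95 = 0.00533.
Since ε_t ≥ 0.005, the section is tension-controlled.

ε_t ≈ 0.00533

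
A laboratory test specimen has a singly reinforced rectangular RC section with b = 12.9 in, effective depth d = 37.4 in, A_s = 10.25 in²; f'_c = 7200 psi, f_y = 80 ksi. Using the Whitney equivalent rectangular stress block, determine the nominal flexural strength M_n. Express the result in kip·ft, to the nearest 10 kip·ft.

T = A_s f_y = 10.25 × 80 = 820 kips.
a = T/(0.85 f'_c b) = 820/(0.85 × 7.2 × 12.9) = 10.387 in.
M_n = T(d − a/2) = 820 × (37.4 − 5.1935) = 26409.3 kip·in = 26409.3/12 = 2200.78 kip·ft.

M_n ≈ 2200 kip·ft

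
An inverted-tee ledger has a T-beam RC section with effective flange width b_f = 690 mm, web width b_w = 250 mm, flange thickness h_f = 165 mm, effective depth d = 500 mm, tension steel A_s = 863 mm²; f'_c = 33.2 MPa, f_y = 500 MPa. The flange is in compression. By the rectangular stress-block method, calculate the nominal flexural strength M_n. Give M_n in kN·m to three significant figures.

Tension: T = A_s f_y = 863 × 500 = 431500 N.
Try a within the flange: a = T/(0.85 f'_c b_f) = 431500/(0.85 × 33.2 × 690) = 22.16 mm.
Since a = 22.16 ≤ h_f = 165 mm, the stress block lies entirely in the flange; analyse as a rectangular beam of width b_f.
M_n = T(d − a/2) = 431500 × (500 − 11.08) = 210.97 × 10⁶ N·mm.
M_n = 210.97 kN·m.

M_n ≈ 211 kN·m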